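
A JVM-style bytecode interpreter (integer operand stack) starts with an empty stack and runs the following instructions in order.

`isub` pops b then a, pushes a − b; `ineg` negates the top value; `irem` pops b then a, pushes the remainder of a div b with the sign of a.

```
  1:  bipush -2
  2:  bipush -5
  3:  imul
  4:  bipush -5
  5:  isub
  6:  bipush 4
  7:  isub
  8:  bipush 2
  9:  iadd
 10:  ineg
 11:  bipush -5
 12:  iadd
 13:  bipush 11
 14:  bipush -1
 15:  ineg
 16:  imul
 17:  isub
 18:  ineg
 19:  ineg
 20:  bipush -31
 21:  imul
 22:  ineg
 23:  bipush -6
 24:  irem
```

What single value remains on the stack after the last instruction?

-5

bipush -2  -> [-2]
bipush -5  -> [-2, -5]
imul       -> [10]
bipush -5  -> [10, -5]
isub       -> [15]
bipush 4   -> [15, 4]
isub       -> [11]
bipush 2   -> [11, 2]
iadd       -> [13]
ineg       -> [-13]
bipush -5  -> [-13, -5]
iadd       -> [-18]
bipush 11  -> [-18, 11]
bipush -1  -> [-18, 11, -1]
ineg       -> [-18, 11, 1]
imul       -> [-18, 11]
isub       -> [-29]
ineg       -> [29]
ineg       -> [-29]
bipush -31 -> [-29, -31]
imul       -> [899]
ineg       -> [-899]
bipush -6  -> [-899, -6]
irem       -> [-5]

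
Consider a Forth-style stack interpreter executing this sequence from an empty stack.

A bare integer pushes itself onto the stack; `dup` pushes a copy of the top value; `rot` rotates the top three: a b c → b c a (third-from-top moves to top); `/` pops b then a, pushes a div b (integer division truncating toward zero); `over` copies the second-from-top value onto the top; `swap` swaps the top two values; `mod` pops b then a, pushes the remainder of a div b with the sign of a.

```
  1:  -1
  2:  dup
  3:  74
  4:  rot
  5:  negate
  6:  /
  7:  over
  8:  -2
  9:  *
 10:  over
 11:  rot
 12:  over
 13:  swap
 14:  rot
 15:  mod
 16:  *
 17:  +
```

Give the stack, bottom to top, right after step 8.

-1     → [-1]
dup    → [-1, -1]
74     → [-1, -1, 74]
rot    → [-1, 74, -1]
negate → [-1, 74, 1]
/      → [-1, 74]
over   → [-1, 74, -1]
-2     → [-1, 74, -1, -2]

[-1, 74, -1, -2]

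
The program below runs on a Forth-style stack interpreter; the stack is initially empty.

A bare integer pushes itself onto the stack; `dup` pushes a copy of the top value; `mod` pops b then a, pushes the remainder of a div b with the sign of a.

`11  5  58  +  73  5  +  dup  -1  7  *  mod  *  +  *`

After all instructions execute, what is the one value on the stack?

1551

11   [11]
5    [11, 5]
58   [11, 5, 58]
+    [11, 63]
73   [11, 63, 73]
5    [11, 63, 73, 5]
+    [11, 63, 78]
dup  [11, 63, 78, 78]
-1   [11, 63, 78, 78, -1]
7    [11, 63, 78, 78, -1, 7]
*    [11, 63, 78, 78, -7]
mod  [11, 63, 78, 1]
*    [11, 63, 78]
+    [11, 141]
*    [1551]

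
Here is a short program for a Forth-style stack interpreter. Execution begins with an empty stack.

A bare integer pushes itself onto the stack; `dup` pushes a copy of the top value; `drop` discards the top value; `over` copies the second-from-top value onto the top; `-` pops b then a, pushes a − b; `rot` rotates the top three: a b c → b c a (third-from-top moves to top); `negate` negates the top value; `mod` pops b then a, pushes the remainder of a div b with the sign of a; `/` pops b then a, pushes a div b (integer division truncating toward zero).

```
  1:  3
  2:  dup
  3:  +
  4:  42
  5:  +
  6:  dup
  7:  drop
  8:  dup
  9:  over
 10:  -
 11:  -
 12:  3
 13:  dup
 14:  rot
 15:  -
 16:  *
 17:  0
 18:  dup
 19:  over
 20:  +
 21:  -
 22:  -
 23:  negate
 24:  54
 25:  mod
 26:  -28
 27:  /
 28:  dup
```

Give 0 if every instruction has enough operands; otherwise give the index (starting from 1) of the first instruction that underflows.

0

3      -> [3]
dup    -> [3, 3]
+      -> [6]
42     -> [6, 42]
+      -> [48]
dup    -> [48, 48]
drop   -> [48]
dup    -> [48, 48]
over   -> [48, 48, 48]
-      -> [48, 0]
-      -> [48]
3      -> [48, 3]
dup    -> [48, 3, 3]
rot    -> [3, 3, 48]
-      -> [3, -45]
*      -> [-135]
0      -> [-135, 0]
dup    -> [-135, 0, 0]
over   -> [-135, 0, 0, 0]
+      -> [-135, 0, 0]
-      -> [-135, 0]
-      -> [-135]
negate -> [135]
54     -> [135, 54]
mod    -> [27]
-28    -> [27, -28]
/      -> [0]
dup    -> [0, 0]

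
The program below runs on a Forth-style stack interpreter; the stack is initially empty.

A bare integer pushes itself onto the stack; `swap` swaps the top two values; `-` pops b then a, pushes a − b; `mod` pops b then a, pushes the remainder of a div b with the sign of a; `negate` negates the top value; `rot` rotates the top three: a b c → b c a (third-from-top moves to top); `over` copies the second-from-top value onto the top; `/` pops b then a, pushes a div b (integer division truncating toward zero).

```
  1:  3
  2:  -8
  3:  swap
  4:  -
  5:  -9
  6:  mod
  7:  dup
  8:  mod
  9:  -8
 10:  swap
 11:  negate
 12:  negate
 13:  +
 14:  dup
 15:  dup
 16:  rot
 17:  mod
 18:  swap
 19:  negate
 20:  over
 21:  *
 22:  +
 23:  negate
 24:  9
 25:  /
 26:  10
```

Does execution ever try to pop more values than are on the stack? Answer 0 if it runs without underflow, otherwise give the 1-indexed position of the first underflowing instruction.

3      -> [3]
-8     -> [3, -8]
swap   -> [-8, 3]
-      -> [-11]
-9     -> [-11, -9]
mod    -> [-2]
dup    -> [-2, -2]
mod    -> [0]
-8     -> [0, -8]
swap   -> [-8, 0]
negate -> [-8, 0]
negate -> [-8, 0]
+      -> [-8]
dup    -> [-8, -8]
dup    -> [-8, -8, -8]
rot    -> [-8, -8, -8]
mod    -> [-8, 0]
swap   -> [0, -8]
negate -> [0, 8]
over   -> [0, 8, 0]
*      -> [0, 0]
+      -> [0]
negate -> [0]
9      -> [0, 9]
/      -> [0]
10     -> [0, 10]

0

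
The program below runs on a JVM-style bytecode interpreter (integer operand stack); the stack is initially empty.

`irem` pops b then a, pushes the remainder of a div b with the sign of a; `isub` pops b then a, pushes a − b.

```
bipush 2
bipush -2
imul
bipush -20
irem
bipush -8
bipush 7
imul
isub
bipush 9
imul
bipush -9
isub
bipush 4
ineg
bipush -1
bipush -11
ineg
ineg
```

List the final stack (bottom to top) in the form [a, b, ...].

bipush 2    [2]
bipush -2   [2, -2]
imul        [-4]
bipush -20  [-4, -20]
irem        [-4]
bipush -8   [-4, -8]
bipush 7    [-4, -8, 7]
imul        [-4, -56]
isub        [52]
bipush 9    [52, 9]
imul        [468]
bipush -9   [468, -9]
isub        [477]
bipush 4    [477, 4]
ineg        [477, -4]
bipush -1   [477, -4, -1]
bipush -11  [477, -4, -1, -11]
ineg        [477, -4, -1, 11]
ineg        [477, -4, -1, -11]

[477, -4, -1, -11]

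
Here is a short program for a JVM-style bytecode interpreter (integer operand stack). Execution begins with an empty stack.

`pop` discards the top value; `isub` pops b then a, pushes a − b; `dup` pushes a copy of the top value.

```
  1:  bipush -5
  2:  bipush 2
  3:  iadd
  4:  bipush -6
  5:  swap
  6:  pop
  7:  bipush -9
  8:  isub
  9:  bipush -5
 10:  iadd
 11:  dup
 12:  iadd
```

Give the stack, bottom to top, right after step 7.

bipush -5 -> -5
bipush 2  -> -5 2
iadd      -> -3
bipush -6 -> -3 -6
swap      -> -6 -3
pop       -> -6
bipush -9 -> -6 -9

[-6, -9]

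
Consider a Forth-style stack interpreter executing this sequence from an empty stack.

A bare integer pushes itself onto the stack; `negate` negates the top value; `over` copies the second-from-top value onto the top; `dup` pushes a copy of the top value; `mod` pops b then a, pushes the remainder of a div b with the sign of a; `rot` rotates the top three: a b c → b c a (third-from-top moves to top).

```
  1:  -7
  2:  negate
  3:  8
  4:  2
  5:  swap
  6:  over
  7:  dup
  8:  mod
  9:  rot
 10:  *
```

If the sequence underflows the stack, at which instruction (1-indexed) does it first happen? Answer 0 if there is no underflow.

-7     -> -7
negate -> 7
8      -> 7 8
2      -> 7 8 2
swap   -> 7 2 8
over   -> 7 2 8 2
dup    -> 7 2 8 2 2
mod    -> 7 2 8 0
rot    -> 7 8 0 2
*      -> 7 8 0

0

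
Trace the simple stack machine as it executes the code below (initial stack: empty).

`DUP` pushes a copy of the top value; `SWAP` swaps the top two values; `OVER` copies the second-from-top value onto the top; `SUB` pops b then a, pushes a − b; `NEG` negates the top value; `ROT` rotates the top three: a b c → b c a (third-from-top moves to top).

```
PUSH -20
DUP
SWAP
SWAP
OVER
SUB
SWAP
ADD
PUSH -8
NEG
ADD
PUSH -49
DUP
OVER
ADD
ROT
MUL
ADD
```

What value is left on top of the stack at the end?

PUSH -20 → [-20]
DUP      → [-20, -20]
SWAP     → [-20, -20]
SWAP     → [-20, -20]
OVER     → [-20, -20, -20]
SUB      → [-20, 0]
SWAP     → [0, -20]
ADD      → [-20]
PUSH -8  → [-20, -8]
NEG      → [-20, 8]
ADD      → [-12]
PUSH -49 → [-12, -49]
DUP      → [-12, -49, -49]
OVER     → [-12, -49, -49, -49]
ADD      → [-12, -49, -98]
ROT      → [-49, -98, -12]
MUL      → [-49, 1176]
ADD      → [1127]

1127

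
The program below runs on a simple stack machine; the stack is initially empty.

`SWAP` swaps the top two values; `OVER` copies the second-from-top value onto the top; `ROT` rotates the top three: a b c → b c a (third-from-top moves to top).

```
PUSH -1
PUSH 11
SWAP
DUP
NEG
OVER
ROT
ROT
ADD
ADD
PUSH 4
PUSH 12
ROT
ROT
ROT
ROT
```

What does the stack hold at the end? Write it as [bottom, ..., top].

PUSH -1  [-1]
PUSH 11  [-1, 11]
SWAP     [11, -1]
DUP      [11, -1, -1]
NEG      [11, -1, 1]
OVER     [11, -1, 1, -1]
ROT      [11, 1, -1, -1]
ROT      [11, -1, -1, 1]
ADD      [11, -1, 0]
ADD      [11, -1]
PUSH 4   [11, -1, 4]
PUSH 12  [11, -1, 4, 12]
ROT      [11, 4, 12, -1]
ROT      [11, 12, -1, 4]
ROT      [11, -1, 4, 12]
ROT      [11, 4, 12, -1]

[11, 4, 12, -1]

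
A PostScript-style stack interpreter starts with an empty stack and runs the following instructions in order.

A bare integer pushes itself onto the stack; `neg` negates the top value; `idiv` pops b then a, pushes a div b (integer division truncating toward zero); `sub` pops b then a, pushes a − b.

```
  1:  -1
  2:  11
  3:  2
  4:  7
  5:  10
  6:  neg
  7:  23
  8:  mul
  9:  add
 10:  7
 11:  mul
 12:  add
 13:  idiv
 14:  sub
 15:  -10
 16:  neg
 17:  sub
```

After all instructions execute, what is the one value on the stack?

-1    [-1]
11    [-1, 11]
2     [-1, 11, 2]
7     [-1, 11, 2, 7]
10    [-1, 11, 2, 7, 10]
neg   [-1, 11, 2, 7, -10]
23    [-1, 11, 2, 7, -10, 23]
mul   [-1, 11, 2, 7, -230]
add   [-1, 11, 2, -223]
7     [-1, 11, 2, -223, 7]
mul   [-1, 11, 2, -1561]
add   [-1, 11, -1559]
idiv  [-1, 0]
sub   [-1]
-10   [-1, -10]
neg   [-1, 10]
sub   [-11]

-11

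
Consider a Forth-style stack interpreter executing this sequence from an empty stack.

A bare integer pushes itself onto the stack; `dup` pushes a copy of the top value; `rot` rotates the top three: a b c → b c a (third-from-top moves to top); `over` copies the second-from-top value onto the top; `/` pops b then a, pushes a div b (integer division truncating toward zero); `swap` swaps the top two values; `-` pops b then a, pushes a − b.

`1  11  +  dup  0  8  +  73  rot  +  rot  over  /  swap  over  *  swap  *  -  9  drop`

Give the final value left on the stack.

8

1     1
11    1 11
+     12
dup   12 12
0     12 12 0
8     12 12 0 8
+     12 12 8
73    12 12 8 73
rot   12 8 73 12
+     12 8 85
rot   8 85 12
over  8 85 12 85
/     8 85 0
swap  8 0 85
over  8 0 85 0
*     8 0 0
swap  8 0 0
*     8 0
-     8
9     8 9
drop  8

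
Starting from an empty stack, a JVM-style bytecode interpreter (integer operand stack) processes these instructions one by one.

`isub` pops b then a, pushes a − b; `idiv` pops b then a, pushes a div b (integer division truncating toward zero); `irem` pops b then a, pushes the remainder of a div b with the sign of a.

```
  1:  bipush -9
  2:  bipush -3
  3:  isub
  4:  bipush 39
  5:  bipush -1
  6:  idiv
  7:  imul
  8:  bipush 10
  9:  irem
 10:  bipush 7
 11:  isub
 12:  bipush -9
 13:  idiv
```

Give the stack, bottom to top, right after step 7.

bipush -9 -> [-9]
bipush -3 -> [-9, -3]
isub      -> [-6]
bipush 39 -> [-6, 39]
bipush -1 -> [-6, 39, -1]
idiv      -> [-6, -39]
imul      -> [234]

[234]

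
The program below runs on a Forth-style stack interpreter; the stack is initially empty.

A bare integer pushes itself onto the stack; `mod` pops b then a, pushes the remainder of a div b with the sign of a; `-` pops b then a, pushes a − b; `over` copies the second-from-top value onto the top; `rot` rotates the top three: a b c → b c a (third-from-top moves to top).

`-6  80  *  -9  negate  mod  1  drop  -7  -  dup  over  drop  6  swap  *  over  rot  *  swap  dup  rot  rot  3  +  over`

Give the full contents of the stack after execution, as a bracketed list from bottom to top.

[24, 16, 27, 16]

-6     → -6
80     → -6 80
*      → -480
-9     → -480 -9
negate → -480 9
mod    → -3
1      → -3 1
drop   → -3
-7     → -3 -7
-      → 4
dup    → 4 4
over   → 4 4 4
drop   → 4 4
6      → 4 4 6
swap   → 4 6 4
*      → 4 24
over   → 4 24 4
rot    → 24 4 4
*      → 24 16
swap   → 16 24
dup    → 16 24 24
rot    → 24 24 16
rot    → 24 16 24
3      → 24 16 24 3
+      → 24 16 27
over   → 24 16 27 16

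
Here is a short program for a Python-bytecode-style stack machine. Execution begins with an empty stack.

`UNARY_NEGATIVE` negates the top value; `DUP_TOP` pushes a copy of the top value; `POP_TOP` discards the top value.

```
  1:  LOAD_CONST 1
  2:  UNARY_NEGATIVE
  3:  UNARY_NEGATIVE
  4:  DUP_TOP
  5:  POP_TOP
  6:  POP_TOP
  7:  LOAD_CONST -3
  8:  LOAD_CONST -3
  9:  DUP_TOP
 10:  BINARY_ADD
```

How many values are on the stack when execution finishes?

2

LOAD_CONST 1    1
UNARY_NEGATIVE  -1
UNARY_NEGATIVE  1
DUP_TOP         1 1
POP_TOP         1
POP_TOP         (empty)
LOAD_CONST -3   -3
LOAD_CONST -3   -3 -3
DUP_TOP         -3 -3 -3
BINARY_ADD      -3 -6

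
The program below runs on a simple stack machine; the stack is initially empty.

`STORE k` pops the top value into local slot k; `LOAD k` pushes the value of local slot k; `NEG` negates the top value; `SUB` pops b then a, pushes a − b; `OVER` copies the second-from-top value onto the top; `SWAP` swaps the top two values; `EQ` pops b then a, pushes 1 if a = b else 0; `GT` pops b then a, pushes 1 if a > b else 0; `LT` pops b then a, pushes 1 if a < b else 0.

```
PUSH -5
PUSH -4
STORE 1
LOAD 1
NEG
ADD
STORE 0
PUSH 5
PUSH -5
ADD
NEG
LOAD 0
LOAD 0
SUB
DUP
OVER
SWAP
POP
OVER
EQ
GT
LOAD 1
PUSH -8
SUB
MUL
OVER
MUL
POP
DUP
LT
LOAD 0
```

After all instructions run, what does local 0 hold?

PUSH -5 -> -5
PUSH -4 -> -5 -4
STORE 1 -> -5
LOAD 1  -> -5 -4
NEG     -> -5 4
ADD     -> -1
STORE 0 -> (empty)
PUSH 5  -> 5
PUSH -5 -> 5 -5
ADD     -> 0
NEG     -> 0
LOAD 0  -> 0 -1
LOAD 0  -> 0 -1 -1
SUB     -> 0 0
DUP     -> 0 0 0
OVER    -> 0 0 0 0
SWAP    -> 0 0 0 0
POP     -> 0 0 0
OVER    -> 0 0 0 0
EQ      -> 0 0 1
GT      -> 0 0
LOAD 1  -> 0 0 -4
PUSH -8 -> 0 0 -4 -8
SUB     -> 0 0 4
MUL     -> 0 0
OVER    -> 0 0 0
MUL     -> 0 0
POP     -> 0
DUP     -> 0 0
LT      -> 0
LOAD 0  -> 0 -1

-1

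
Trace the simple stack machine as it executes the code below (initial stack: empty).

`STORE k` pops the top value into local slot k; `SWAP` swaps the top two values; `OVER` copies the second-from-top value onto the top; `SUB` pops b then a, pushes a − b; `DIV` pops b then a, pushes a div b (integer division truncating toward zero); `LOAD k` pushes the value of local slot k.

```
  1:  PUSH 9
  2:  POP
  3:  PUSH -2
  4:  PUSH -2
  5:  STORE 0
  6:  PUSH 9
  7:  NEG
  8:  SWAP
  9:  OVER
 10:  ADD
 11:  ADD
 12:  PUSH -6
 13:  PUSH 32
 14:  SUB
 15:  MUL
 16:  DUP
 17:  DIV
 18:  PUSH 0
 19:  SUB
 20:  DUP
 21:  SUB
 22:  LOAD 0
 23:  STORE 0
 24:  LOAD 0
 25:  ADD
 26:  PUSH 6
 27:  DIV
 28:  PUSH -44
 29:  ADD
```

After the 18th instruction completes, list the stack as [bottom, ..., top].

PUSH 9  -> [9]
POP     -> []
PUSH -2 -> [-2]
PUSH -2 -> [-2, -2]
STORE 0 -> [-2]
PUSH 9  -> [-2, 9]
NEG     -> [-2, -9]
SWAP    -> [-9, -2]
OVER    -> [-9, -2, -9]
ADD     -> [-9, -11]
ADD     -> [-20]
PUSH -6 -> [-20, -6]
PUSH 32 -> [-20, -6, 32]
SUB     -> [-20, -38]
MUL     -> [760]
DUP     -> [760, 760]
DIV     -> [1]
PUSH 0  -> [1, 0]

[1, 0]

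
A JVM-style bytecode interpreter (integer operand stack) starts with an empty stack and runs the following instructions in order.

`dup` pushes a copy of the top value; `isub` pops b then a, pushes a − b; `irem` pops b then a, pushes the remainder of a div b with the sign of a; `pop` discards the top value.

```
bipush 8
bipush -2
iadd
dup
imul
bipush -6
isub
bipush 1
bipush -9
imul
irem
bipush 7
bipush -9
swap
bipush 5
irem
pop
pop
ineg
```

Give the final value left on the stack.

bipush 8   8
bipush -2  8 -2
iadd       6
dup        6 6
imul       36
bipush -6  36 -6
isub       42
bipush 1   42 1
bipush -9  42 1 -9
imul       42 -9
irem       6
bipush 7   6 7
bipush -9  6 7 -9
swap       6 -9 7
bipush 5   6 -9 7 5
irem       6 -9 2
pop        6 -9
pop        6
ineg       -6

-6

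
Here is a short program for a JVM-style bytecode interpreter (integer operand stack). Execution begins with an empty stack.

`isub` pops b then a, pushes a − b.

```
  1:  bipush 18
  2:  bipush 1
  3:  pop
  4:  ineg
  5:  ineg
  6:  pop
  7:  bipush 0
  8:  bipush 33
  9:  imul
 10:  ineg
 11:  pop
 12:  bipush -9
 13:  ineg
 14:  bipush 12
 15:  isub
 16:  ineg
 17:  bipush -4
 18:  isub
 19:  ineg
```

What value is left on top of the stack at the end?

-7

bipush 18  18
bipush 1   18 1
pop        18
ineg       -18
ineg       18
pop        (empty)
bipush 0   0
bipush 33  0 33
imul       0
ineg       0
pop        (empty)
bipush -9  -9
ineg       9
bipush 12  9 12
isub       -3
ineg       3
bipush -4  3 -4
isub       7
ineg       -7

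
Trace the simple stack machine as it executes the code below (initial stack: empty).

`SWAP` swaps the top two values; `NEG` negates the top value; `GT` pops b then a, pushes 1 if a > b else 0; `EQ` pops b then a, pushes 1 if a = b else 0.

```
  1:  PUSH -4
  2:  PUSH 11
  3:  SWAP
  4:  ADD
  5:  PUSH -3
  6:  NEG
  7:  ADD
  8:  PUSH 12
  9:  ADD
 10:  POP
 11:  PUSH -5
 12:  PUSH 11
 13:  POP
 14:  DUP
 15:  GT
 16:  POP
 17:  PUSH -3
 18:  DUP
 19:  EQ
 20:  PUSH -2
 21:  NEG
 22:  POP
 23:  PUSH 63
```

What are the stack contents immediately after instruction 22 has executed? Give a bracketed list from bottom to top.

[1]

PUSH -4  [-4]
PUSH 11  [-4, 11]
SWAP     [11, -4]
ADD      [7]
PUSH -3  [7, -3]
NEG      [7, 3]
ADD      [10]
PUSH 12  [10, 12]
ADD      [22]
POP      []
PUSH -5  [-5]
PUSH 11  [-5, 11]
POP      [-5]
DUP      [-5, -5]
GT       [0]
POP      []
PUSH -3  [-3]
DUP      [-3, -3]
EQ       [1]
PUSH -2  [1, -2]
NEG      [1, 2]
POP      [1]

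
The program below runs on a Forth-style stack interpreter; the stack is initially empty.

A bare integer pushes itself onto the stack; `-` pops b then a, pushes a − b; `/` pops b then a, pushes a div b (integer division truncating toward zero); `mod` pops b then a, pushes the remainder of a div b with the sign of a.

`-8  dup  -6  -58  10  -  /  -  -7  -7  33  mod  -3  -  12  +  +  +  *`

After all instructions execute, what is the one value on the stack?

56

-8  → -8
dup → -8 -8
-6  → -8 -8 -6
-58 → -8 -8 -6 -58
10  → -8 -8 -6 -58 10
-   → -8 -8 -6 -68
/   → -8 -8 0
-   → -8 -8
-7  → -8 -8 -7
-7  → -8 -8 -7 -7
33  → -8 -8 -7 -7 33
mod → -8 -8 -7 -7
-3  → -8 -8 -7 -7 -3
-   → -8 -8 -7 -4
12  → -8 -8 -7 -4 12
+   → -8 -8 -7 8
+   → -8 -8 1
+   → -8 -7
*   → 56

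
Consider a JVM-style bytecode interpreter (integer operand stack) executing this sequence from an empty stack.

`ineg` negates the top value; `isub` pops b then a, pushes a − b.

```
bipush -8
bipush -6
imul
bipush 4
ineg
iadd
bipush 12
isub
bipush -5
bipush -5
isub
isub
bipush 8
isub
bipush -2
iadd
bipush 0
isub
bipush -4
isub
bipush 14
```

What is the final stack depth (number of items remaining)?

bipush -8 → [-8]
bipush -6 → [-8, -6]
imul      → [48]
bipush 4  → [48, 4]
ineg      → [48, -4]
iadd      → [44]
bipush 12 → [44, 12]
isub      → [32]
bipush -5 → [32, -5]
bipush -5 → [32, -5, -5]
isub      → [32, 0]
isub      → [32]
bipush 8  → [32, 8]
isub      → [24]
bipush -2 → [24, -2]
iadd      → [22]
bipush 0  → [22, 0]
isub      → [22]
bipush -4 → [22, -4]
isub      → [26]
bipush 14 → [26, 14]

2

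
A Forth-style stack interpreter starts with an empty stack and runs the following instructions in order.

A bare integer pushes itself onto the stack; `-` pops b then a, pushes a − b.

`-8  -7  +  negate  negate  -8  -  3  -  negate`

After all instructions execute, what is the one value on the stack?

-8     : -8
-7     : -8 -7
+      : -15
negate : 15
negate : -15
-8     : -15 -8
-      : -7
3      : -7 3
-      : -10
negate : 10

10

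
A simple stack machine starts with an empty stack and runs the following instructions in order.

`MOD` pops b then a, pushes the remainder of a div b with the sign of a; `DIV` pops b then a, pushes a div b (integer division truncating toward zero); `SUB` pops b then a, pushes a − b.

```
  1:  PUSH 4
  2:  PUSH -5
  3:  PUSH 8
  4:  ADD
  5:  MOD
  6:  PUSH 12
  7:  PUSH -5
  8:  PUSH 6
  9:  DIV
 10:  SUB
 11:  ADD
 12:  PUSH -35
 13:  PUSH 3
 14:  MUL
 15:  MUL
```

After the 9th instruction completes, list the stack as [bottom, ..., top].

[1, 12, 0]

PUSH 4  -> [4]
PUSH -5 -> [4, -5]
PUSH 8  -> [4, -5, 8]
ADD     -> [4, 3]
MOD     -> [1]
PUSH 12 -> [1, 12]
PUSH -5 -> [1, 12, -5]
PUSH 6  -> [1, 12, -5, 6]
DIV     -> [1, 12, 0]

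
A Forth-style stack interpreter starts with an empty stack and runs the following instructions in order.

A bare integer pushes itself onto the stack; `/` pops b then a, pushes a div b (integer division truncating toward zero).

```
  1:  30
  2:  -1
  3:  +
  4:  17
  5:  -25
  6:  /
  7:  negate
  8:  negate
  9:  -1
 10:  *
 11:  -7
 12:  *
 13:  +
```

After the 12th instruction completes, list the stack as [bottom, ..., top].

30     : 30
-1     : 30 -1
+      : 29
17     : 29 17
-25    : 29 17 -25
/      : 29 0
negate : 29 0
negate : 29 0
-1     : 29 0 -1
*      : 29 0
-7     : 29 0 -7
*      : 29 0

[29, 0]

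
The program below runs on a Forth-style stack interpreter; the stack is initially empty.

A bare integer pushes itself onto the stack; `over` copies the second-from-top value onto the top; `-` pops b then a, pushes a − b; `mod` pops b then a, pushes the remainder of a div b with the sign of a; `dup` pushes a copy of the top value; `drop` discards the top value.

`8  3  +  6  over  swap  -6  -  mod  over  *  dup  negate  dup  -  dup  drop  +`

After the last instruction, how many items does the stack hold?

8      → [8]
3      → [8, 3]
+      → [11]
6      → [11, 6]
over   → [11, 6, 11]
swap   → [11, 11, 6]
-6     → [11, 11, 6, -6]
-      → [11, 11, 12]
mod    → [11, 11]
over   → [11, 11, 11]
*      → [11, 121]
dup    → [11, 121, 121]
negate → [11, 121, -121]
dup    → [11, 121, -121, -121]
-      → [11, 121, 0]
dup    → [11, 121, 0, 0]
drop   → [11, 121, 0]
+      → [11, 121]

2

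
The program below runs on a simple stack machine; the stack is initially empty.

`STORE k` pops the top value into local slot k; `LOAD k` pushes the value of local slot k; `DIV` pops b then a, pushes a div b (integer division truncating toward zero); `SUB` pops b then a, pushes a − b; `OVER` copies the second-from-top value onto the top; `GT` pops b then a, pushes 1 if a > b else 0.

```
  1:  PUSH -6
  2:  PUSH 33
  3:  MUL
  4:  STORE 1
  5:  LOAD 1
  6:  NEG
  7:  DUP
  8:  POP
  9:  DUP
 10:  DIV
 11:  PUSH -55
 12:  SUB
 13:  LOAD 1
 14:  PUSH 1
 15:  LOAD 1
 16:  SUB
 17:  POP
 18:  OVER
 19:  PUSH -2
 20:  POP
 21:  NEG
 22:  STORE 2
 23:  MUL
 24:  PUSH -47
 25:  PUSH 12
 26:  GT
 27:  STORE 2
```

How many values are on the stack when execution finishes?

1

PUSH -6   -6
PUSH 33   -6 33
MUL       -198
STORE 1   (empty)
LOAD 1    -198
NEG       198
DUP       198 198
POP       198
DUP       198 198
DIV       1
PUSH -55  1 -55
SUB       56
LOAD 1    56 -198
PUSH 1    56 -198 1
LOAD 1    56 -198 1 -198
SUB       56 -198 199
POP       56 -198
OVER      56 -198 56
PUSH -2   56 -198 56 -2
POP       56 -198 56
NEG       56 -198 -56
STORE 2   56 -198
MUL       -11088
PUSH -47  -11088 -47
PUSH 12   -11088 -47 12
GT        -11088 0
STORE 2   -11088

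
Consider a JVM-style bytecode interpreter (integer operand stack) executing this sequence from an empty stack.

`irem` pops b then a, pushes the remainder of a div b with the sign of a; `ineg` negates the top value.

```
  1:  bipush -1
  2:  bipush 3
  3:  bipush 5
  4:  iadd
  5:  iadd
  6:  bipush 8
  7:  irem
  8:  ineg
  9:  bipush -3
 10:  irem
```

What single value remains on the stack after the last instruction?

bipush -1 → [-1]
bipush 3  → [-1, 3]
bipush 5  → [-1, 3, 5]
iadd      → [-1, 8]
iadd      → [7]
bipush 8  → [7, 8]
irem      → [7]
ineg      → [-7]
bipush -3 → [-7, -3]
irem      → [-1]

-1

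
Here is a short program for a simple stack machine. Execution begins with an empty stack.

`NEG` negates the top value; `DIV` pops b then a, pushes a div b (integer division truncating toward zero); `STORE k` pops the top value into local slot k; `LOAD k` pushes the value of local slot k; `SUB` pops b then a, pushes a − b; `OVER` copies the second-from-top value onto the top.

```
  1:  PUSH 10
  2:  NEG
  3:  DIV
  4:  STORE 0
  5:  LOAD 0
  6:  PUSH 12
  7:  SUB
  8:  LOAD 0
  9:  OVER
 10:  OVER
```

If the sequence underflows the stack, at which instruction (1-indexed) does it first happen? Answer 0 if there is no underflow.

PUSH 10 : 10
NEG     : -10
DIV  — needs 2 operands, stack has 1 → underflow

3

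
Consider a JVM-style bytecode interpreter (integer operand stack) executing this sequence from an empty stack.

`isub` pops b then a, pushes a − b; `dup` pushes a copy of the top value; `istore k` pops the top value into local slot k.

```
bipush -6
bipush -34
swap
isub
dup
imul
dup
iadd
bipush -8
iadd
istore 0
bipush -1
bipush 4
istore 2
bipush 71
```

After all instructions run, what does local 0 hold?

1560

bipush -6   -6
bipush -34  -6 -34
swap        -34 -6
isub        -28
dup         -28 -28
imul        784
dup         784 784
iadd        1568
bipush -8   1568 -8
iadd        1560
istore 0    (empty)
bipush -1   -1
bipush 4    -1 4
istore 2    -1
bipush 71   -1 71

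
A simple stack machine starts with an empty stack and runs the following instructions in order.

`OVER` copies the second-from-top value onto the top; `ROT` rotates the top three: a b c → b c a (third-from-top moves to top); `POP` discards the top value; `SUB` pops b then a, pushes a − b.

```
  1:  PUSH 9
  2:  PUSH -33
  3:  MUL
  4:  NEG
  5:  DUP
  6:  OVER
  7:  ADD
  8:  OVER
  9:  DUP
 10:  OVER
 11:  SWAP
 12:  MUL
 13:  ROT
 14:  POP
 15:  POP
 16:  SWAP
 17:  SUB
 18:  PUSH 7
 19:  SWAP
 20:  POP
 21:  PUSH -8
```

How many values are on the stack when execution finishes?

2

PUSH 9   → 9
PUSH -33 → 9 -33
MUL      → -297
NEG      → 297
DUP      → 297 297
OVER     → 297 297 297
ADD      → 297 594
OVER     → 297 594 297
DUP      → 297 594 297 297
OVER     → 297 594 297 297 297
SWAP     → 297 594 297 297 297
MUL      → 297 594 297 88209
ROT      → 297 297 88209 594
POP      → 297 297 88209
POP      → 297 297
SWAP     → 297 297
SUB      → 0
PUSH 7   → 0 7
SWAP     → 7 0
POP      → 7
PUSH -8  → 7 -8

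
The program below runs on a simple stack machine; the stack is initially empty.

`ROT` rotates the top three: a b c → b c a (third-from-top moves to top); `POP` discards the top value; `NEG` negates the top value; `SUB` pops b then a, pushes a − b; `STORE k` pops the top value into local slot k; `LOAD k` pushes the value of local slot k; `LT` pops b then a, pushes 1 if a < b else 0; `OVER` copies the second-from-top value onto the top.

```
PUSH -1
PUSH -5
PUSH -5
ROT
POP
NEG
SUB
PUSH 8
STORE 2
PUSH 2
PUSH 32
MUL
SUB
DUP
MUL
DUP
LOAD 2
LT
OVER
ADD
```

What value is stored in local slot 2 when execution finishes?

PUSH -1  [-1]
PUSH -5  [-1, -5]
PUSH -5  [-1, -5, -5]
ROT      [-5, -5, -1]
POP      [-5, -5]
NEG      [-5, 5]
SUB      [-10]
PUSH 8   [-10, 8]
STORE 2  [-10]
PUSH 2   [-10, 2]
PUSH 32  [-10, 2, 32]
MUL      [-10, 64]
SUB      [-74]
DUP      [-74, -74]
MUL      [5476]
DUP      [5476, 5476]
LOAD 2   [5476, 5476, 8]
LT       [5476, 0]
OVER     [5476, 0, 5476]
ADD      [5476, 5476]

8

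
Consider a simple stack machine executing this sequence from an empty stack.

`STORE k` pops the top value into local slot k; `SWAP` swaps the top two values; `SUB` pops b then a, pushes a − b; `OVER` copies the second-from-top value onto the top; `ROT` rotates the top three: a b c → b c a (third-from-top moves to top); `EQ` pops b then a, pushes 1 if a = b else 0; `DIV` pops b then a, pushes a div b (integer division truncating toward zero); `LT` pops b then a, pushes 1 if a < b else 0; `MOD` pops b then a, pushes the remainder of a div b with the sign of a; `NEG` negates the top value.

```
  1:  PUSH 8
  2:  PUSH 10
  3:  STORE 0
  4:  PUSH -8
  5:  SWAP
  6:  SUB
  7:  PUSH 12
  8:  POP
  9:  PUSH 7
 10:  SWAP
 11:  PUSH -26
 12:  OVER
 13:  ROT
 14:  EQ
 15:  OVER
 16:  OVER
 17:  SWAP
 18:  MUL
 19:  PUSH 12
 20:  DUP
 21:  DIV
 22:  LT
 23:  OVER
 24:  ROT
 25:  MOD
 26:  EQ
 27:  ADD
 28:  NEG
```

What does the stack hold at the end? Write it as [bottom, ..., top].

[7, 26]

PUSH 8    8
PUSH 10   8 10
STORE 0   8
PUSH -8   8 -8
SWAP      -8 8
SUB       -16
PUSH 12   -16 12
POP       -16
PUSH 7    -16 7
SWAP      7 -16
PUSH -26  7 -16 -26
OVER      7 -16 -26 -16
ROT       7 -26 -16 -16
EQ        7 -26 1
OVER      7 -26 1 -26
OVER      7 -26 1 -26 1
SWAP      7 -26 1 1 -26
MUL       7 -26 1 -26
PUSH 12   7 -26 1 -26 12
DUP       7 -26 1 -26 12 12
DIV       7 -26 1 -26 1
LT        7 -26 1 1
OVER      7 -26 1 1 1
ROT       7 -26 1 1 1
MOD       7 -26 1 0
EQ        7 -26 0
ADD       7 -26
NEG       7 26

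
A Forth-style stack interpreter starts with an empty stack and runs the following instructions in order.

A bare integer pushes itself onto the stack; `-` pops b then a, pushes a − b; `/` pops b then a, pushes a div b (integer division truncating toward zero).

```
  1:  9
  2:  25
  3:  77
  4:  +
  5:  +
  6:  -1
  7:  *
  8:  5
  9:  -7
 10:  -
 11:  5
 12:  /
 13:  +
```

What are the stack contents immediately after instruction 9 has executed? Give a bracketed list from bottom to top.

[-111, 5, -7]

9  -> [9]
25 -> [9, 25]
77 -> [9, 25, 77]
+  -> [9, 102]
+  -> [111]
-1 -> [111, -1]
*  -> [-111]
5  -> [-111, 5]
-7 -> [-111, 5, -7]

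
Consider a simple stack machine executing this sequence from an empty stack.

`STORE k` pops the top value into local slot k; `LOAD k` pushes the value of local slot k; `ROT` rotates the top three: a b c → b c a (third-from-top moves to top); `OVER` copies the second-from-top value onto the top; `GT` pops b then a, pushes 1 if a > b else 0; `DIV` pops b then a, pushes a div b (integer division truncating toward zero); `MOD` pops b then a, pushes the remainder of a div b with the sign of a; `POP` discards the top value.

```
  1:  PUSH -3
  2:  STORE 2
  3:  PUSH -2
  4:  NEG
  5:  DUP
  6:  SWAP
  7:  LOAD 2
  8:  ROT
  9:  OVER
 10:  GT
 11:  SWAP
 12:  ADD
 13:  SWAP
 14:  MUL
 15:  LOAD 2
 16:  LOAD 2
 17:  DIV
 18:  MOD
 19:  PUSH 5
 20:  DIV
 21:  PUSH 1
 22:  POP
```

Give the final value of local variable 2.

-3

PUSH -3 -> -3
STORE 2 -> (empty)
PUSH -2 -> -2
NEG     -> 2
DUP     -> 2 2
SWAP    -> 2 2
LOAD 2  -> 2 2 -3
ROT     -> 2 -3 2
OVER    -> 2 -3 2 -3
GT      -> 2 -3 1
SWAP    -> 2 1 -3
ADD     -> 2 -2
SWAP    -> -2 2
MUL     -> -4
LOAD 2  -> -4 -3
LOAD 2  -> -4 -3 -3
DIV     -> -4 1
MOD     -> 0
PUSH 5  -> 0 5
DIV     -> 0
PUSH 1  -> 0 1
POP     -> 0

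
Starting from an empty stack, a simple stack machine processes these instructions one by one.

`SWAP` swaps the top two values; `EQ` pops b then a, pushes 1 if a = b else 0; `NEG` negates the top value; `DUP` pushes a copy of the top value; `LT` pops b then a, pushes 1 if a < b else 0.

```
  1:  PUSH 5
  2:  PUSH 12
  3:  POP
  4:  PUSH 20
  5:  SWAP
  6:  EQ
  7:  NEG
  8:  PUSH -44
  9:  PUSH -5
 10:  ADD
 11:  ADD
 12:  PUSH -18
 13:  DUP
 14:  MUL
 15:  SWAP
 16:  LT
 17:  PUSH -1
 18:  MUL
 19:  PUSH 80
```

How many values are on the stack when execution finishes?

2

PUSH 5   : [5]
PUSH 12  : [5, 12]
POP      : [5]
PUSH 20  : [5, 20]
SWAP     : [20, 5]
EQ       : [0]
NEG      : [0]
PUSH -44 : [0, -44]
PUSH -5  : [0, -44, -5]
ADD      : [0, -49]
ADD      : [-49]
PUSH -18 : [-49, -18]
DUP      : [-49, -18, -18]
MUL      : [-49, 324]
SWAP     : [324, -49]
LT       : [0]
PUSH -1  : [0, -1]
MUL      : [0]
PUSH 80  : [0, 80]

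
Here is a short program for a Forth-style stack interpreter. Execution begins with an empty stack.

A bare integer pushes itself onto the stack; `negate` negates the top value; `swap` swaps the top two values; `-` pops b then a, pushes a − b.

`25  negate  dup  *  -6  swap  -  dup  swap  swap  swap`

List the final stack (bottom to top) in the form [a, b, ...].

[-631, -631]

25     -> 25
negate -> -25
dup    -> -25 -25
*      -> 625
-6     -> 625 -6
swap   -> -6 625
-      -> -631
dup    -> -631 -631
swap   -> -631 -631
swap   -> -631 -631
swap   -> -631 -631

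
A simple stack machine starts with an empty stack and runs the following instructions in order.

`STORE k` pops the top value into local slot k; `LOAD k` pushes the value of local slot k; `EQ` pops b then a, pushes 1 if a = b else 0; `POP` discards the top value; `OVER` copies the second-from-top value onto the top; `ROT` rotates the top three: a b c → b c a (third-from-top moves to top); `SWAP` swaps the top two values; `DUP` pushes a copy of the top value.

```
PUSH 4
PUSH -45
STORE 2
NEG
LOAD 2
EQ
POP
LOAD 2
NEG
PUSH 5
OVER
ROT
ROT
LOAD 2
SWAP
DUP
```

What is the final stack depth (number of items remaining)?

5

PUSH 4   : 4
PUSH -45 : 4 -45
STORE 2  : 4
NEG      : -4
LOAD 2   : -4 -45
EQ       : 0
POP      : (empty)
LOAD 2   : -45
NEG      : 45
PUSH 5   : 45 5
OVER     : 45 5 45
ROT      : 5 45 45
ROT      : 45 45 5
LOAD 2   : 45 45 5 -45
SWAP     : 45 45 -45 5
DUP      : 45 45 -45 5 5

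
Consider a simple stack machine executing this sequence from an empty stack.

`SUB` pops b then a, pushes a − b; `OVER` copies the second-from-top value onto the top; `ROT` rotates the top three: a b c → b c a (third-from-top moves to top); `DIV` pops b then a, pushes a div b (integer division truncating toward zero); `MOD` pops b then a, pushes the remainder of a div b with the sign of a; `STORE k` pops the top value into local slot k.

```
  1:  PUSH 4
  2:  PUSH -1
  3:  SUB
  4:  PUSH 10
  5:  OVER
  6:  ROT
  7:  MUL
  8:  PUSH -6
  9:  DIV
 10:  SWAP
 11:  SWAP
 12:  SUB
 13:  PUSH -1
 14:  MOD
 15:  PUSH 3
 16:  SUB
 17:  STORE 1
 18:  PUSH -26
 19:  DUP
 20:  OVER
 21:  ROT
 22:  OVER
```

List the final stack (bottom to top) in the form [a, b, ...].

[-26, -26, -26, -26]

PUSH 4   -> [4]
PUSH -1  -> [4, -1]
SUB      -> [5]
PUSH 10  -> [5, 10]
OVER     -> [5, 10, 5]
ROT      -> [10, 5, 5]
MUL      -> [10, 25]
PUSH -6  -> [10, 25, -6]
DIV      -> [10, -4]
SWAP     -> [-4, 10]
SWAP     -> [10, -4]
SUB      -> [14]
PUSH -1  -> [14, -1]
MOD      -> [0]
PUSH 3   -> [0, 3]
SUB      -> [-3]
STORE 1  -> []
PUSH -26 -> [-26]
DUP      -> [-26, -26]
OVER     -> [-26, -26, -26]
ROT      -> [-26, -26, -26]
OVER     -> [-26, -26, -26, -26]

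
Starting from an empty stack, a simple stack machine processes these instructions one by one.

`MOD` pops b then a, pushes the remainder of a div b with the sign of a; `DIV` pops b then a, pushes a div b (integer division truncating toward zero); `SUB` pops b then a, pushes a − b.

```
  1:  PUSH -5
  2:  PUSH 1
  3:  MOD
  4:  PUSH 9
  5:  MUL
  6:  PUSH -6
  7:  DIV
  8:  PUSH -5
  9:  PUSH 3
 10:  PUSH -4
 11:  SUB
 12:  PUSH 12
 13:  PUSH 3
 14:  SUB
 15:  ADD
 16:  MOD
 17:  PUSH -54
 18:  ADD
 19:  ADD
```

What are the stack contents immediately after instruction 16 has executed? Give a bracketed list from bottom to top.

PUSH -5 → [-5]
PUSH 1  → [-5, 1]
MOD     → [0]
PUSH 9  → [0, 9]
MUL     → [0]
PUSH -6 → [0, -6]
DIV     → [0]
PUSH -5 → [0, -5]
PUSH 3  → [0, -5, 3]
PUSH -4 → [0, -5, 3, -4]
SUB     → [0, -5, 7]
PUSH 12 → [0, -5, 7, 12]
PUSH 3  → [0, -5, 7, 12, 3]
SUB     → [0, -5, 7, 9]
ADD     → [0, -5, 16]
MOD     → [0, -5]

[0, -5]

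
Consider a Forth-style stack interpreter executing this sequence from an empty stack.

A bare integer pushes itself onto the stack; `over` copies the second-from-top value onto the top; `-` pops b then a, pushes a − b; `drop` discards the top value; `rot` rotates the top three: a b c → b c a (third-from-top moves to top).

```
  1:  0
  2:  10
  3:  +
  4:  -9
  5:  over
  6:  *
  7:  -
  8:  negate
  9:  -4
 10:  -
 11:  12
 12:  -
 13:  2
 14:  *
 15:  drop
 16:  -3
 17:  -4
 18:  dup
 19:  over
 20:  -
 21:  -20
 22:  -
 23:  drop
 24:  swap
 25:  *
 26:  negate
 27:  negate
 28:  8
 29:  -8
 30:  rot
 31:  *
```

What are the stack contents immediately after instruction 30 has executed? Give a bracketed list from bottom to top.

[8, -8, 12]

0      : 0
10     : 0 10
+      : 10
-9     : 10 -9
over   : 10 -9 10
*      : 10 -90
-      : 100
negate : -100
-4     : -100 -4
-      : -96
12     : -96 12
-      : -108
2      : -108 2
*      : -216
drop   : (empty)
-3     : -3
-4     : -3 -4
dup    : -3 -4 -4
over   : -3 -4 -4 -4
-      : -3 -4 0
-20    : -3 -4 0 -20
-      : -3 -4 20
drop   : -3 -4
swap   : -4 -3
*      : 12
negate : -12
negate : 12
8      : 12 8
-8     : 12 8 -8
rot    : 8 -8 12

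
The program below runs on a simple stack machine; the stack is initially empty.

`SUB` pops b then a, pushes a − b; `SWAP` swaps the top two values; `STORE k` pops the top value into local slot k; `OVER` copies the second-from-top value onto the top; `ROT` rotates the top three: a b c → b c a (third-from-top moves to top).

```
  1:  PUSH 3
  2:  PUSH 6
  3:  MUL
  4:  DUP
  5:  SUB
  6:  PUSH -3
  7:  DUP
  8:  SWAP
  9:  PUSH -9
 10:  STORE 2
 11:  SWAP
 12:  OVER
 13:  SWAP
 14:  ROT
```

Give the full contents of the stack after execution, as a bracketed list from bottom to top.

PUSH 3  → [3]
PUSH 6  → [3, 6]
MUL     → [18]
DUP     → [18, 18]
SUB     → [0]
PUSH -3 → [0, -3]
DUP     → [0, -3, -3]
SWAP    → [0, -3, -3]
PUSH -9 → [0, -3, -3, -9]
STORE 2 → [0, -3, -3]
SWAP    → [0, -3, -3]
OVER    → [0, -3, -3, -3]
SWAP    → [0, -3, -3, -3]
ROT     → [0, -3, -3, -3]

[0, -3, -3, -3]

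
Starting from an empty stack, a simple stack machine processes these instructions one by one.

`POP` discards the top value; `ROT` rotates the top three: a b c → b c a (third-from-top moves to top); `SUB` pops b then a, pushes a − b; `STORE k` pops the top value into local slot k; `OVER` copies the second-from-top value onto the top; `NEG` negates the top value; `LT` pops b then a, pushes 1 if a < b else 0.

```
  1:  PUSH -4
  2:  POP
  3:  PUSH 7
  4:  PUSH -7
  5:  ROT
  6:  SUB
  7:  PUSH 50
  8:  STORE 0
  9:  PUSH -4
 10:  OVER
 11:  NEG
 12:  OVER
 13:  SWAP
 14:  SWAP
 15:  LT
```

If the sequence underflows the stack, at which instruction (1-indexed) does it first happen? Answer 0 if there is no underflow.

PUSH -4  [-4]
POP      []
PUSH 7   [7]
PUSH -7  [7, -7]
ROT  — needs 3 operands, stack has 2 → underflow

5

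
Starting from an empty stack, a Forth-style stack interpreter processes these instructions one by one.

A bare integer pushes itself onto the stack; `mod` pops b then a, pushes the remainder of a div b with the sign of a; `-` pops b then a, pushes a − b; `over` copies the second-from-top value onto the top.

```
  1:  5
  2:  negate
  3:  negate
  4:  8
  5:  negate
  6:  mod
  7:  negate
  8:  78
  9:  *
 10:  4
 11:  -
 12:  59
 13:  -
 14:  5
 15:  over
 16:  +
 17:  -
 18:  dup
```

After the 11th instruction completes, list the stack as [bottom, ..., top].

[-394]

5      → 5
negate → -5
negate → 5
8      → 5 8
negate → 5 -8
mod    → 5
negate → -5
78     → -5 78
*      → -390
4      → -390 4
-      → -394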